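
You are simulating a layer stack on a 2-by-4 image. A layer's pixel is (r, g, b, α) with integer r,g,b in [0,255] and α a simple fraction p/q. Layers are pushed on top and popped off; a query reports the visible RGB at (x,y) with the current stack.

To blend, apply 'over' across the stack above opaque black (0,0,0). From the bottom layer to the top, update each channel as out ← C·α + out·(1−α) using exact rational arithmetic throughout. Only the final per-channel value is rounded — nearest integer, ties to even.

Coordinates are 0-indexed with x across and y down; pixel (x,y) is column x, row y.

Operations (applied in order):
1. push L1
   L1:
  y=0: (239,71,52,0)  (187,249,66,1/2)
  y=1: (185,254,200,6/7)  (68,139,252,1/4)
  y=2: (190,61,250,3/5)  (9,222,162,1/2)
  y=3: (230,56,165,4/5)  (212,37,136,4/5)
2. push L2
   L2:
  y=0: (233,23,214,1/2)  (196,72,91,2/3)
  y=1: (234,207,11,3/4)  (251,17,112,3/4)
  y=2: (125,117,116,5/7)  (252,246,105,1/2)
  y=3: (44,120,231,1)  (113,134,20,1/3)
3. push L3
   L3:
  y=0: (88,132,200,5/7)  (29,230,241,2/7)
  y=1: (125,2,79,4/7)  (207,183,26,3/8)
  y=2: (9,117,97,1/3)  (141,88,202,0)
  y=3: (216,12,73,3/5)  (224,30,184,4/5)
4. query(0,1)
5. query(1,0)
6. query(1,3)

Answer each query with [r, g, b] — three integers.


at x=0,y=1 over L1,L2,L3:
+L1 (α=6/7) → [1110/7, 1524/7, 1200/7]
+L2 (α=3/4) → [1506/7, 5871/28, 1431/28]
+L3 (α=4/7) → [8018/49, 17837/196, 13141/196]
→ [164, 91, 67]

(1,0) stack=L1,L2,L3; from [0,0,0]:
after L1 α=1/2: [187/2, 249/2, 33]
after L2 α=2/3: [971/6, 179/2, 215/3]
after L3 α=2/7: [5203/42, 1815/14, 2521/21]
= [124, 130, 120]

at x=1,y=3 over L1,L2,L3:
+L1 (α=4/5) → [848/5, 148/5, 544/5]
+L2 (α=1/3) → [2261/15, 322/5, 396/5]
+L3 (α=4/5) → [15701/75, 922/25, 4076/25]
→ [209, 37, 163]


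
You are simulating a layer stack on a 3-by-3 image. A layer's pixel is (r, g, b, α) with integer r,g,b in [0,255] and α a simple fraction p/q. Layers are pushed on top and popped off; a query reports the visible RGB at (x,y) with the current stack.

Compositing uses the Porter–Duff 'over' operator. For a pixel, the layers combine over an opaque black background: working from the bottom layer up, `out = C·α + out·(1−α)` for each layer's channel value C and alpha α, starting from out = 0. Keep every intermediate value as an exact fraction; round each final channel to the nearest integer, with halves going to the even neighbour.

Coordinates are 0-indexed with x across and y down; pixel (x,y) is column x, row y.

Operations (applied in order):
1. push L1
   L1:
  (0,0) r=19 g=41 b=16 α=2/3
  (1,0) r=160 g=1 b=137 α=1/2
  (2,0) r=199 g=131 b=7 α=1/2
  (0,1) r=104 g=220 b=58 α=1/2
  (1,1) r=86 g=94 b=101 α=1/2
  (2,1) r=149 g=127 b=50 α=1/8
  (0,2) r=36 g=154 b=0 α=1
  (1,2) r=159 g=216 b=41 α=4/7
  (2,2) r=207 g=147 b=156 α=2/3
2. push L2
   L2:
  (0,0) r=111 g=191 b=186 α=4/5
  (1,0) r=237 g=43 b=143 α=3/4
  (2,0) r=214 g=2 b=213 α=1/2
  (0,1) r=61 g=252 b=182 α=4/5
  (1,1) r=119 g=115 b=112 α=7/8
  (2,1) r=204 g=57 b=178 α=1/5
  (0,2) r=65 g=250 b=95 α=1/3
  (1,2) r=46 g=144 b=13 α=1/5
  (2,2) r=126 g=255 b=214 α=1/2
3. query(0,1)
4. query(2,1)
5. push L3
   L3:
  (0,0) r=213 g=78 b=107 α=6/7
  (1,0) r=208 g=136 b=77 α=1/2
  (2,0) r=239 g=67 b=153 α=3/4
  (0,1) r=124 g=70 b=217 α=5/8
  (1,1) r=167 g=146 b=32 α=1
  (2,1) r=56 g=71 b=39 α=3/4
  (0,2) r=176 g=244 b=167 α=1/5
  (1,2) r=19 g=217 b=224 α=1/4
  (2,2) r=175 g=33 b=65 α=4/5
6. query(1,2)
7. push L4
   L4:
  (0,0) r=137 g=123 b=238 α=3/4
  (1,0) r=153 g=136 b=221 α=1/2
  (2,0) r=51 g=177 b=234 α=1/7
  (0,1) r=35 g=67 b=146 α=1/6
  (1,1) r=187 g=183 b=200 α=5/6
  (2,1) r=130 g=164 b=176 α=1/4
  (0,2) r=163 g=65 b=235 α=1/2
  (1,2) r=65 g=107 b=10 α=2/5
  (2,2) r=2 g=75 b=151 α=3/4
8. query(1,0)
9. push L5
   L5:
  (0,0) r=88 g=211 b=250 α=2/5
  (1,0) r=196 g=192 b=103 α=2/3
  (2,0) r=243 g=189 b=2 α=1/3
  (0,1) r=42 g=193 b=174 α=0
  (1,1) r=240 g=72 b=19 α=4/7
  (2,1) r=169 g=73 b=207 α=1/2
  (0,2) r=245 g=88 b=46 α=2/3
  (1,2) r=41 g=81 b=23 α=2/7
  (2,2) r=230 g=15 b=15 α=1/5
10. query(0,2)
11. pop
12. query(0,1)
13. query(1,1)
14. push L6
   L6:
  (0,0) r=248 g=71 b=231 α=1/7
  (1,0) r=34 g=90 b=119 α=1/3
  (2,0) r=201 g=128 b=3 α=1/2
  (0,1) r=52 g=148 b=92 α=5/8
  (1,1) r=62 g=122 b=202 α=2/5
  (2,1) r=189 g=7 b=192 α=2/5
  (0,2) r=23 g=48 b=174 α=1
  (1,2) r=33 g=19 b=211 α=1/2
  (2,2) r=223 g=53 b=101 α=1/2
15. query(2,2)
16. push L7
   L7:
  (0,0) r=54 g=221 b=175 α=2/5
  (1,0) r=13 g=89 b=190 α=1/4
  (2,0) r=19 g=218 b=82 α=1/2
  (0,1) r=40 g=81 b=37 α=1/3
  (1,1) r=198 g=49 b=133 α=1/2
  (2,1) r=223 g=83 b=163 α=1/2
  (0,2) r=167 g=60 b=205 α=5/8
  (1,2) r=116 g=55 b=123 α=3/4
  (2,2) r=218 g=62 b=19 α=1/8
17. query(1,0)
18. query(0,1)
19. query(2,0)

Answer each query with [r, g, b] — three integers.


at x=0,y=1 over L1,L2:
after L1 α=1/2: [52, 110, 29]
after L2 α=4/5: [296/5, 1118/5, 757/5]
→ [59, 224, 151]

(2,1) stack=L1,L2; from [0,0,0]:
+L1 (α=1/8) → [149/8, 127/8, 25/4]
+L2 (α=1/5) → [557/10, 241/10, 203/5]
→ [56, 24, 41]

(1,2) stack=L1,L2,L3; from [0,0,0]:
after L1 α=4/7: [636/7, 864/7, 164/7]
after L2 α=1/5: [2866/35, 4464/35, 747/35]
after L3 α=1/4: [9263/140, 20987/140, 10081/140]
rounded: [66, 150, 72]

at x=1,y=0 over L1,L2,L3,L4:
+L1 (α=1/2) → [80, 1/2, 137/2]
+L2 (α=3/4) → [791/4, 259/8, 995/8]
+L3 (α=1/2) → [1623/8, 1347/16, 1611/16]
+L4 (α=1/2) → [2847/16, 3523/32, 5147/32]
= [178, 110, 161]

at x=0,y=2 over L1,L2,L3,L4,L5:
after L1 α=1: [36, 154, 0]
after L2 α=1/3: [137/3, 186, 95/3]
after L3 α=1/5: [1076/15, 988/5, 881/15]
after L4 α=1/2: [3521/30, 1313/10, 2203/15]
after L5 α=2/3: [18221/90, 3073/30, 3583/45]
→ [202, 102, 80]

query (0,1) [L1,L2,L3,L4] — begin 0,0,0
L1 α=1/2: [52, 110, 29]
L2 α=4/5: [296/5, 1118/5, 757/5]
L3 α=5/8: [997/10, 638/5, 962/5]
L4 α=1/6: [1067/12, 235/2, 554/3]
= [89, 118, 185]

query (1,1) [L1,L2,L3,L4] — begin 0,0,0
+L1 (α=1/2) → [43, 47, 101/2]
+L2 (α=7/8) → [219/2, 213/2, 1669/16]
+L3 (α=1) → [167, 146, 32]
+L4 (α=5/6) → [551/3, 1061/6, 172]
= [184, 177, 172]

(2,2) stack=L1,L2,L3,L4,L6; from [0,0,0]:
after L1 α=2/3: [138, 98, 104]
after L2 α=1/2: [132, 353/2, 159]
after L3 α=4/5: [832/5, 617/10, 419/5]
after L4 α=3/4: [431/10, 2867/40, 671/5]
after L6 α=1/2: [2661/20, 4987/80, 588/5]
rounded: [133, 62, 118]

query (1,0) [L1,L2,L3,L4,L6,L7] — begin 0,0,0
after L1 α=1/2: [80, 1/2, 137/2]
after L2 α=3/4: [791/4, 259/8, 995/8]
after L3 α=1/2: [1623/8, 1347/16, 1611/16]
after L4 α=1/2: [2847/16, 3523/32, 5147/32]
after L6 α=1/3: [3119/24, 4963/48, 7051/48]
after L7 α=1/4: [3223/32, 6387/64, 10091/64]
→ [101, 100, 158]

at x=0,y=1 over L1,L2,L3,L4,L6,L7:
L1 α=1/2: [52, 110, 29]
L2 α=4/5: [296/5, 1118/5, 757/5]
L3 α=5/8: [997/10, 638/5, 962/5]
L4 α=1/6: [1067/12, 235/2, 554/3]
L6 α=5/8: [2107/32, 2185/16, 507/4]
L7 α=1/3: [2747/48, 2833/24, 581/6]
= [57, 118, 97]

(2,0) stack=L1,L2,L3,L4,L6,L7; from [0,0,0]:
L1 α=1/2: [199/2, 131/2, 7/2]
L2 α=1/2: [627/4, 135/4, 433/4]
L3 α=3/4: [3495/16, 939/16, 2269/16]
L4 α=1/7: [10893/56, 4233/56, 8679/56]
L6 α=1/2: [22149/112, 11401/112, 8847/112]
L7 α=1/2: [24277/224, 35817/224, 18031/224]
→ [108, 160, 80]


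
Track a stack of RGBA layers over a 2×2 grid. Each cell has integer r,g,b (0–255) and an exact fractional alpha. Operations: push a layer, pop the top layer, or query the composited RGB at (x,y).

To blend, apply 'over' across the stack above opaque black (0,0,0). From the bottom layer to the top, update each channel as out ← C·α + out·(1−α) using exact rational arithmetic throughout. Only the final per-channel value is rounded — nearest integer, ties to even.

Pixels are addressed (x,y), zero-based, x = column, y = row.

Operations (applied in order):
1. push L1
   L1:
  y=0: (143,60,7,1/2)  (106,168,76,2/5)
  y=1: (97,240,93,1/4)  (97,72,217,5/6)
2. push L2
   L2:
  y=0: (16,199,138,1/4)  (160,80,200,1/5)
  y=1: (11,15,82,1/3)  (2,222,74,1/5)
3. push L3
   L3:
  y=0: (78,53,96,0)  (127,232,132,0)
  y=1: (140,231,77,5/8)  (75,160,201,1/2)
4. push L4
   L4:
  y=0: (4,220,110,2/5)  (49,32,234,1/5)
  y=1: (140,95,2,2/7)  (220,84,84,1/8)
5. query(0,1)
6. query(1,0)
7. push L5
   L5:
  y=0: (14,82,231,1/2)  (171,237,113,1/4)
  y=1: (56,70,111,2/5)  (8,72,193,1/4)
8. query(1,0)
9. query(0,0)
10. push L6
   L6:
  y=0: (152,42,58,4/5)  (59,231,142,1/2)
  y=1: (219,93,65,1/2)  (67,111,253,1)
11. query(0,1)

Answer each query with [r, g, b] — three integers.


(0,1) stack=L1,L2,L3,L4; from [0,0,0]:
after L1 α=1/4: [97/4, 60, 93/4]
after L2 α=1/3: [119/6, 45, 257/6]
after L3 α=5/8: [1519/16, 645/4, 1027/16]
after L4 α=2/7: [1725/16, 3985/28, 5199/112]
rounded: [108, 142, 46]

query (1,0) [L1,L2,L3,L4] — begin 0,0,0
+L1 (α=2/5) → [212/5, 336/5, 152/5]
+L2 (α=1/5) → [1648/25, 1744/25, 1608/25]
+L3 (α=0) → [1648/25, 1744/25, 1608/25]
+L4 (α=1/5) → [7817/125, 7776/125, 12282/125]
rounded: [63, 62, 98]

at x=1,y=0 over L1,L2,L3,L4,L5:
L1 α=2/5: [212/5, 336/5, 152/5]
L2 α=1/5: [1648/25, 1744/25, 1608/25]
L3 α=0: [1648/25, 1744/25, 1608/25]
L4 α=1/5: [7817/125, 7776/125, 12282/125]
L5 α=1/4: [22413/250, 52953/500, 50971/500]
→ [90, 106, 102]

query (0,0) [L1,L2,L3,L4,L5] — begin 0,0,0
+L1 (α=1/2) → [143/2, 30, 7/2]
+L2 (α=1/4) → [461/8, 289/4, 297/8]
+L3 (α=0) → [461/8, 289/4, 297/8]
+L4 (α=2/5) → [1447/40, 2627/20, 2651/40]
+L5 (α=1/2) → [2007/80, 4267/40, 11891/80]
rounded: [25, 107, 149]

at x=0,y=1 over L1,L2,L3,L4,L5,L6:
+L1 (α=1/4) → [97/4, 60, 93/4]
+L2 (α=1/3) → [119/6, 45, 257/6]
+L3 (α=5/8) → [1519/16, 645/4, 1027/16]
+L4 (α=2/7) → [1725/16, 3985/28, 5199/112]
+L5 (α=2/5) → [6967/80, 3175/28, 40461/560]
+L6 (α=1/2) → [24487/160, 5779/56, 76861/1120]
= [153, 103, 69]


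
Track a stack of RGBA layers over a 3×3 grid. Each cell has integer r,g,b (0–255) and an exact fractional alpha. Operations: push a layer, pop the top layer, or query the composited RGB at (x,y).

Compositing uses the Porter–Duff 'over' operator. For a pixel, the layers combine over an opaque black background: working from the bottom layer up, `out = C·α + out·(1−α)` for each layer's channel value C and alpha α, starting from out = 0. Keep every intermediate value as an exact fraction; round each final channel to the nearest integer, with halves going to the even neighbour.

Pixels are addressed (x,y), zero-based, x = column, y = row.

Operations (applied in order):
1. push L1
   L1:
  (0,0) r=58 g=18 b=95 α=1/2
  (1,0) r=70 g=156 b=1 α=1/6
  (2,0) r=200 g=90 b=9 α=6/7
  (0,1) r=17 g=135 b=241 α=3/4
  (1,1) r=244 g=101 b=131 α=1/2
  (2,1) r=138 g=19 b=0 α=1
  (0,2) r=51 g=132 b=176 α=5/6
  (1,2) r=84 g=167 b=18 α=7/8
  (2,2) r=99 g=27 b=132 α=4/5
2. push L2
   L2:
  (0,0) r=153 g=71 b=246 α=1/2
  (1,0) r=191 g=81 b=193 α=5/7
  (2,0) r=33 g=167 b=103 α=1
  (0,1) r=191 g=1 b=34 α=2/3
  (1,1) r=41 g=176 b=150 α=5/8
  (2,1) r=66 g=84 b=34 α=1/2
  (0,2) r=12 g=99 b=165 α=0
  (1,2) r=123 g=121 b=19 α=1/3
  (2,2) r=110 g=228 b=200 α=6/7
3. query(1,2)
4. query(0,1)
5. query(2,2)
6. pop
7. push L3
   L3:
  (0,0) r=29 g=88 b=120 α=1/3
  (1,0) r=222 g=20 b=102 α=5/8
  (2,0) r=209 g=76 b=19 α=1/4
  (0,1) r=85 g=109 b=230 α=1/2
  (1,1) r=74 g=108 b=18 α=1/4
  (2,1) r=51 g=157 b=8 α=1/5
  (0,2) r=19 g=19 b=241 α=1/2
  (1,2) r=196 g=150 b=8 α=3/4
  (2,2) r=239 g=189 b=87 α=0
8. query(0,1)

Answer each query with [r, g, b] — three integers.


at x=1,y=2 over L1,L2:
+L1 (α=7/8) → [147/2, 1169/8, 63/4]
+L2 (α=1/3) → [90, 551/4, 101/6]
= [90, 138, 17]

(0,1) stack=L1,L2; from [0,0,0]:
after L1 α=3/4: [51/4, 405/4, 723/4]
after L2 α=2/3: [1579/12, 413/12, 995/12]
→ [132, 34, 83]

query (2,2) [L1,L2] — begin 0,0,0
L1 α=4/5: [396/5, 108/5, 528/5]
L2 α=6/7: [528/5, 6948/35, 6528/35]
→ [106, 199, 187]

at x=0,y=1 over L1,L3:
+L1 (α=3/4) → [51/4, 405/4, 723/4]
+L3 (α=1/2) → [391/8, 841/8, 1643/8]
= [49, 105, 205]


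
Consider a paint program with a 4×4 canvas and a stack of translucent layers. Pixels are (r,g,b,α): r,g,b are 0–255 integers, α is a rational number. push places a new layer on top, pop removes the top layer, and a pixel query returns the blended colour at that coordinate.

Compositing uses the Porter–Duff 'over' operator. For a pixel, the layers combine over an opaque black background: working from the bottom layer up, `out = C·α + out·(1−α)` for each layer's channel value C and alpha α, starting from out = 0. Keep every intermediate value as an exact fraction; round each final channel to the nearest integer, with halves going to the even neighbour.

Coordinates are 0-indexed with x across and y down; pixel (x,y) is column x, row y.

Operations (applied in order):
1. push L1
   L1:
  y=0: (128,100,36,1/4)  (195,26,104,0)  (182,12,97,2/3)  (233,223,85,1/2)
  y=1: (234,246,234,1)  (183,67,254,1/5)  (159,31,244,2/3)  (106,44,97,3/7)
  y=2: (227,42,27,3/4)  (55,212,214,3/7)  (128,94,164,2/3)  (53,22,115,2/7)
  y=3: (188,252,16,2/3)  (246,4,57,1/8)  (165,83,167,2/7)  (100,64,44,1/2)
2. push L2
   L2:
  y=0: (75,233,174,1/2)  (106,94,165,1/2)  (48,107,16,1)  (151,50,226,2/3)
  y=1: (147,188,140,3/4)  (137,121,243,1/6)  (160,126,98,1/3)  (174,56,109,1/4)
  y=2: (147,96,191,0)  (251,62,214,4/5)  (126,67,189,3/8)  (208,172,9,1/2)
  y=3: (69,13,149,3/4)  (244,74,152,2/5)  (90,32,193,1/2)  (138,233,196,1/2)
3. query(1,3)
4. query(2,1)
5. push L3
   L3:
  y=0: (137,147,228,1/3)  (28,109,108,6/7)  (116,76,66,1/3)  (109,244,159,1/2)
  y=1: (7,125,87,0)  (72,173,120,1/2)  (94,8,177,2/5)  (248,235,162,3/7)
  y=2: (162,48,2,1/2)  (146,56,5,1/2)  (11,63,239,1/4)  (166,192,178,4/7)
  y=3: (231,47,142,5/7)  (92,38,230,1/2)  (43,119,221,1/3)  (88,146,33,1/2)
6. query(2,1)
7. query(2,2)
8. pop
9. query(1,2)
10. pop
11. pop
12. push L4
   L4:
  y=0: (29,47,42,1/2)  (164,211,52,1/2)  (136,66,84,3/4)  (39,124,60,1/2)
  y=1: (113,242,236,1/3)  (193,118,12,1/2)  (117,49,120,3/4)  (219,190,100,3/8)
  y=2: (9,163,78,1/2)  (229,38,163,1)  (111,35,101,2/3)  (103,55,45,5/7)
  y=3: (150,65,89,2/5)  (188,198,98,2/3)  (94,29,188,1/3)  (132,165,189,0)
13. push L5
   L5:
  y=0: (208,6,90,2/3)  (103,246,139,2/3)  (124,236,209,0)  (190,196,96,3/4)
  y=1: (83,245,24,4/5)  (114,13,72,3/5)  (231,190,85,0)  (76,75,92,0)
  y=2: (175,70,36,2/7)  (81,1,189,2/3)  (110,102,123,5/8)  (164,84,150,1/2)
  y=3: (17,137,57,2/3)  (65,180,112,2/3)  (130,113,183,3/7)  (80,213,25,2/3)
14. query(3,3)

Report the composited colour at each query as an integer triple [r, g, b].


at x=1,y=3 over L1,L2:
+L1 (α=1/8) → [123/4, 1/2, 57/8]
+L2 (α=2/5) → [2321/20, 299/10, 2603/40]
rounded: [116, 30, 65]

at x=2,y=1 over L1,L2:
+L1 (α=2/3) → [106, 62/3, 488/3]
+L2 (α=1/3) → [124, 502/9, 1270/9]
→ [124, 56, 141]

(2,1) stack=L1,L2,L3; from [0,0,0]:
after L1 α=2/3: [106, 62/3, 488/3]
after L2 α=1/3: [124, 502/9, 1270/9]
after L3 α=2/5: [112, 110/3, 2332/15]
→ [112, 37, 155]

(2,2) stack=L1,L2,L3; from [0,0,0]:
after L1 α=2/3: [256/3, 188/3, 328/3]
after L2 α=3/8: [1207/12, 1543/24, 3341/24]
after L3 α=1/4: [1251/16, 2047/32, 5253/32]
rounded: [78, 64, 164]

(1,2) stack=L1,L2; from [0,0,0]:
+L1 (α=3/7) → [165/7, 636/7, 642/7]
+L2 (α=4/5) → [7193/35, 2372/35, 6634/35]
= [206, 68, 190]

(3,3) stack=L4,L5; from [0,0,0]:
+L4 (α=0) → [0, 0, 0]
+L5 (α=2/3) → [160/3, 142, 50/3]
rounded: [53, 142, 17]


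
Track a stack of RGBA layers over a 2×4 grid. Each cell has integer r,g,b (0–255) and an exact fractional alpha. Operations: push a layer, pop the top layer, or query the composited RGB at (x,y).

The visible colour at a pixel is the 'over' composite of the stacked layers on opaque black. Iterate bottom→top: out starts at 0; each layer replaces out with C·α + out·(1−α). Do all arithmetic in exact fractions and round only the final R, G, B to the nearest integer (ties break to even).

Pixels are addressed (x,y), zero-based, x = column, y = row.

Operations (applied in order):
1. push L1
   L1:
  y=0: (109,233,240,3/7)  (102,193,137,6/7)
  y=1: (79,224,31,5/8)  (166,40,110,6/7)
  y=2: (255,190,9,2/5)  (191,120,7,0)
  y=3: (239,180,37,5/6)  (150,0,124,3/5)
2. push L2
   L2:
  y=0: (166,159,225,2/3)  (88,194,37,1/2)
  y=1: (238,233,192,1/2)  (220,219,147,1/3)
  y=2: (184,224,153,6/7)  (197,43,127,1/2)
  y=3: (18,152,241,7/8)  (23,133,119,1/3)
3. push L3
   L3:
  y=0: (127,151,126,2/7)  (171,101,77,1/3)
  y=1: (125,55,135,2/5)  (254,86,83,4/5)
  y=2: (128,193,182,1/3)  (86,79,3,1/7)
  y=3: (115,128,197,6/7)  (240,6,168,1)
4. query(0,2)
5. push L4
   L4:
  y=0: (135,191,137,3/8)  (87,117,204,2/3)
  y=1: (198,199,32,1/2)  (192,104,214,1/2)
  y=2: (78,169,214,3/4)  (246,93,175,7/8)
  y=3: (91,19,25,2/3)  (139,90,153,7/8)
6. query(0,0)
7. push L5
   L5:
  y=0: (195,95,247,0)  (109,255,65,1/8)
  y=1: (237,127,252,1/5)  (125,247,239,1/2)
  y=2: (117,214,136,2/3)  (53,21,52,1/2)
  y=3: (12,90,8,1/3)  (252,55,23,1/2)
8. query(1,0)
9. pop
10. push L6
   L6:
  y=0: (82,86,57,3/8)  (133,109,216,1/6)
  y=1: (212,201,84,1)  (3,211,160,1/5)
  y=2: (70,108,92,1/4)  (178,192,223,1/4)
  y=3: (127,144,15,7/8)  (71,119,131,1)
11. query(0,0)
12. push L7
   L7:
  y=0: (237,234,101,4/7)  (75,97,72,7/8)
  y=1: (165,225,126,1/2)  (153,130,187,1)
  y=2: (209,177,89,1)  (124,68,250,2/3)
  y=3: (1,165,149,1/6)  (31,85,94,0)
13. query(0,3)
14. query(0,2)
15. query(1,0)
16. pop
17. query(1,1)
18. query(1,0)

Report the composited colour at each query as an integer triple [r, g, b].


query (0,2) [L1,L2,L3] — begin 0,0,0
after L1 α=2/5: [102, 76, 18/5]
after L2 α=6/7: [1206/7, 1420/7, 4608/35]
after L3 α=1/3: [3308/21, 1397/7, 15586/105]
rounded: [158, 200, 148]

at x=0,y=0 over L1,L2,L3,L4:
after L1 α=3/7: [327/7, 699/7, 720/7]
after L2 α=2/3: [2651/21, 975/7, 1290/7]
after L3 α=2/7: [18589/147, 6989/49, 8214/49]
after L4 α=3/8: [19060/147, 31511/196, 61209/392]
→ [130, 161, 156]

(1,0) stack=L1,L2,L3,L4,L5; from [0,0,0]:
after L1 α=6/7: [612/7, 1158/7, 822/7]
after L2 α=1/2: [614/7, 1258/7, 1081/14]
after L3 α=1/3: [2425/21, 3223/21, 540/7]
after L4 α=2/3: [6079/63, 8137/63, 1132/7]
after L5 α=1/8: [1765/18, 1304/9, 1197/8]
= [98, 145, 150]

(0,0) stack=L1,L2,L3,L4,L6; from [0,0,0]:
L1 α=3/7: [327/7, 699/7, 720/7]
L2 α=2/3: [2651/21, 975/7, 1290/7]
L3 α=2/7: [18589/147, 6989/49, 8214/49]
L4 α=3/8: [19060/147, 31511/196, 61209/392]
L6 α=3/8: [65731/588, 208123/1568, 373077/3136]
rounded: [112, 133, 119]

query (0,3) [L1,L2,L3,L4,L6,L7] — begin 0,0,0
+L1 (α=5/6) → [1195/6, 150, 185/6]
+L2 (α=7/8) → [1951/48, 607/4, 10307/48]
+L3 (α=6/7) → [35071/336, 3679/28, 67043/336]
+L4 (α=2/3) → [96223/1008, 1581/28, 83843/1008]
+L6 (α=7/8) → [992335/8064, 29805/224, 189683/8064]
+L7 (α=1/6) → [4969739/48384, 61995/448, 2149951/48384]
rounded: [103, 138, 44]

query (0,2) [L1,L2,L3,L4,L6,L7] — begin 0,0,0
+L1 (α=2/5) → [102, 76, 18/5]
+L2 (α=6/7) → [1206/7, 1420/7, 4608/35]
+L3 (α=1/3) → [3308/21, 1397/7, 15586/105]
+L4 (α=3/4) → [4111/42, 2473/14, 20749/105]
+L6 (α=1/4) → [5091/56, 8931/56, 23969/140]
+L7 (α=1) → [209, 177, 89]
→ [209, 177, 89]

query (1,0) [L1,L2,L3,L4,L6,L7] — begin 0,0,0
+L1 (α=6/7) → [612/7, 1158/7, 822/7]
+L2 (α=1/2) → [614/7, 1258/7, 1081/14]
+L3 (α=1/3) → [2425/21, 3223/21, 540/7]
+L4 (α=2/3) → [6079/63, 8137/63, 1132/7]
+L6 (α=1/6) → [19387/189, 23776/189, 3586/21]
+L7 (α=7/8) → [29653/378, 152107/1512, 7085/84]
= [78, 101, 84]

(1,1) stack=L1,L2,L3,L4,L6; from [0,0,0]:
L1 α=6/7: [996/7, 240/7, 660/7]
L2 α=1/3: [3532/21, 671/7, 783/7]
L3 α=4/5: [24868/105, 3079/35, 3107/35]
L4 α=1/2: [22514/105, 6719/70, 10597/70]
L6 α=1/5: [90371/525, 20823/175, 26794/175]
= [172, 119, 153]

query (1,0) [L1,L2,L3,L4,L6] — begin 0,0,0
after L1 α=6/7: [612/7, 1158/7, 822/7]
after L2 α=1/2: [614/7, 1258/7, 1081/14]
after L3 α=1/3: [2425/21, 3223/21, 540/7]
after L4 α=2/3: [6079/63, 8137/63, 1132/7]
after L6 α=1/6: [19387/189, 23776/189, 3586/21]
= [103, 126, 171]


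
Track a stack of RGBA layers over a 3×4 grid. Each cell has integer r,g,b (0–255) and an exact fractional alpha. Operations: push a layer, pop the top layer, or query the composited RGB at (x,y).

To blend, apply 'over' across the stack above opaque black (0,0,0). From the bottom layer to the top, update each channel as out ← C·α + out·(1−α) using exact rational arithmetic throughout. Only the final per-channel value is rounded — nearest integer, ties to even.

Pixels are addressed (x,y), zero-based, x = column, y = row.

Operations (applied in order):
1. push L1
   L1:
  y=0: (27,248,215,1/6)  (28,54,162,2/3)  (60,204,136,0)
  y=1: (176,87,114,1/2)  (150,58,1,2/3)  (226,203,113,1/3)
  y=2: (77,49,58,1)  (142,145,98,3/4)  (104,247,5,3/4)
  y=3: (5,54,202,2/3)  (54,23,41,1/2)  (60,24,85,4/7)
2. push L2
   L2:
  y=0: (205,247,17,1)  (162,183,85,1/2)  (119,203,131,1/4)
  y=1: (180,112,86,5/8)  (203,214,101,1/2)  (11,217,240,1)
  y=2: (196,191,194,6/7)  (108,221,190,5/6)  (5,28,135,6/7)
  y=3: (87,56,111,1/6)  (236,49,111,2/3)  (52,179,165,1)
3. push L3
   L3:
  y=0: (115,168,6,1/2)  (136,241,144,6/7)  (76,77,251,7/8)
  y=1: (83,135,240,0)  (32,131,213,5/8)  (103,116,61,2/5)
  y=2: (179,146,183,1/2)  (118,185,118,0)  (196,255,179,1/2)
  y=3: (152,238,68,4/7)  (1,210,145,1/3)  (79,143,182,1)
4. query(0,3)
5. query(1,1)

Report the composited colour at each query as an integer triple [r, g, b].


query (0,3) [L1,L2,L3] — begin 0,0,0
L1 α=2/3: [10/3, 36, 404/3]
L2 α=1/6: [311/18, 118/3, 2353/18]
L3 α=4/7: [3959/42, 1070/7, 3985/42]
→ [94, 153, 95]

at x=1,y=1 over L1,L2,L3:
after L1 α=2/3: [100, 116/3, 2/3]
after L2 α=1/2: [303/2, 379/3, 305/6]
after L3 α=5/8: [1229/16, 517/4, 2435/16]
rounded: [77, 129, 152]


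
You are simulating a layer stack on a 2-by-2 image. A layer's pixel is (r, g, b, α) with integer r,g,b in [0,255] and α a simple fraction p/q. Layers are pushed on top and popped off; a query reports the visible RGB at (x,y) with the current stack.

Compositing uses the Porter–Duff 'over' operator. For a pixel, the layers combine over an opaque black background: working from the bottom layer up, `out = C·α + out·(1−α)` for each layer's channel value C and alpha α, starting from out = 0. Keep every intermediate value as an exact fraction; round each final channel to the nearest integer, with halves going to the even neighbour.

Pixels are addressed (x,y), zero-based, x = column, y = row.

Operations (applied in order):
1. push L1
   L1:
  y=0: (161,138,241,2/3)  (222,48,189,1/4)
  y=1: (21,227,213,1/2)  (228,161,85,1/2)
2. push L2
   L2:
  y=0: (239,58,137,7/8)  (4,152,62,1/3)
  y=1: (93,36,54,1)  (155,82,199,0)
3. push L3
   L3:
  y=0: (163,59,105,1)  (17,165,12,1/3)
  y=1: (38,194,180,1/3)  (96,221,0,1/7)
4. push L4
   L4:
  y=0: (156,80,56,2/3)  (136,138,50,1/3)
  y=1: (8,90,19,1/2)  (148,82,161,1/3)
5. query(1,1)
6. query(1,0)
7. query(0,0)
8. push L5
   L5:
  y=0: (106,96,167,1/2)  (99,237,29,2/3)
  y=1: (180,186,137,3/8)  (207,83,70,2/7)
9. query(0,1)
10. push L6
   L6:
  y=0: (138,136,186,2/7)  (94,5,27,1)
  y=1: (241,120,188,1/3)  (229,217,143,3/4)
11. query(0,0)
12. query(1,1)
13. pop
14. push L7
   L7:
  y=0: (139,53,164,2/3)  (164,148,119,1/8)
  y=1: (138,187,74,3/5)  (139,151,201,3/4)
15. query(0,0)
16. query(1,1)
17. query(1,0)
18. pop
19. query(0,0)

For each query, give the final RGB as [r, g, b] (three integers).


query (1,1) [L1,L2,L3,L4] — begin 0,0,0
after L1 α=1/2: [114, 161/2, 85/2]
after L2 α=0: [114, 161/2, 85/2]
after L3 α=1/7: [780/7, 704/7, 255/7]
after L4 α=1/3: [2596/21, 1982/21, 1637/21]
rounded: [124, 94, 78]

query (1,0) [L1,L2,L3,L4] — begin 0,0,0
after L1 α=1/4: [111/2, 12, 189/4]
after L2 α=1/3: [115/3, 176/3, 313/6]
after L3 α=1/3: [281/9, 847/9, 349/9]
after L4 α=1/3: [1786/27, 2936/27, 1148/27]
→ [66, 109, 43]

at x=0,y=0 over L1,L2,L3,L4:
after L1 α=2/3: [322/3, 92, 482/3]
after L2 α=7/8: [5341/24, 249/4, 3359/24]
after L3 α=1: [163, 59, 105]
after L4 α=2/3: [475/3, 73, 217/3]
= [158, 73, 72]

at x=0,y=1 over L1,L2,L3,L4,L5:
L1 α=1/2: [21/2, 227/2, 213/2]
L2 α=1: [93, 36, 54]
L3 α=1/3: [224/3, 266/3, 96]
L4 α=1/2: [124/3, 268/3, 115/2]
L5 α=3/8: [280/3, 1507/12, 1397/16]
= [93, 126, 87]

(0,0) stack=L1,L2,L3,L4,L5,L6; from [0,0,0]:
L1 α=2/3: [322/3, 92, 482/3]
L2 α=7/8: [5341/24, 249/4, 3359/24]
L3 α=1: [163, 59, 105]
L4 α=2/3: [475/3, 73, 217/3]
L5 α=1/2: [793/6, 169/2, 359/3]
L6 α=2/7: [803/6, 1389/14, 2911/21]
rounded: [134, 99, 139]

(1,1) stack=L1,L2,L3,L4,L5,L6; from [0,0,0]:
after L1 α=1/2: [114, 161/2, 85/2]
after L2 α=0: [114, 161/2, 85/2]
after L3 α=1/7: [780/7, 704/7, 255/7]
after L4 α=1/3: [2596/21, 1982/21, 1637/21]
after L5 α=2/7: [21674/147, 13396/147, 11125/147]
after L6 α=3/4: [122663/588, 109093/588, 18547/147]
= [209, 186, 126]

query (0,0) [L1,L2,L3,L4,L5,L7] — begin 0,0,0
after L1 α=2/3: [322/3, 92, 482/3]
after L2 α=7/8: [5341/24, 249/4, 3359/24]
after L3 α=1: [163, 59, 105]
after L4 α=2/3: [475/3, 73, 217/3]
after L5 α=1/2: [793/6, 169/2, 359/3]
after L7 α=2/3: [2461/18, 127/2, 1343/9]
→ [137, 64, 149]

query (1,1) [L1,L2,L3,L4,L5,L7] — begin 0,0,0
after L1 α=1/2: [114, 161/2, 85/2]
after L2 α=0: [114, 161/2, 85/2]
after L3 α=1/7: [780/7, 704/7, 255/7]
after L4 α=1/3: [2596/21, 1982/21, 1637/21]
after L5 α=2/7: [21674/147, 13396/147, 11125/147]
after L7 α=3/4: [82973/588, 79987/588, 49883/294]
= [141, 136, 170]

(1,0) stack=L1,L2,L3,L4,L5,L7; from [0,0,0]:
after L1 α=1/4: [111/2, 12, 189/4]
after L2 α=1/3: [115/3, 176/3, 313/6]
after L3 α=1/3: [281/9, 847/9, 349/9]
after L4 α=1/3: [1786/27, 2936/27, 1148/27]
after L5 α=2/3: [7132/81, 15734/81, 2714/81]
after L7 α=1/8: [7901/81, 61063/324, 28637/648]
= [98, 188, 44]

(0,0) stack=L1,L2,L3,L4,L5; from [0,0,0]:
after L1 α=2/3: [322/3, 92, 482/3]
after L2 α=7/8: [5341/24, 249/4, 3359/24]
after L3 α=1: [163, 59, 105]
after L4 α=2/3: [475/3, 73, 217/3]
after L5 α=1/2: [793/6, 169/2, 359/3]
= [132, 84, 120]


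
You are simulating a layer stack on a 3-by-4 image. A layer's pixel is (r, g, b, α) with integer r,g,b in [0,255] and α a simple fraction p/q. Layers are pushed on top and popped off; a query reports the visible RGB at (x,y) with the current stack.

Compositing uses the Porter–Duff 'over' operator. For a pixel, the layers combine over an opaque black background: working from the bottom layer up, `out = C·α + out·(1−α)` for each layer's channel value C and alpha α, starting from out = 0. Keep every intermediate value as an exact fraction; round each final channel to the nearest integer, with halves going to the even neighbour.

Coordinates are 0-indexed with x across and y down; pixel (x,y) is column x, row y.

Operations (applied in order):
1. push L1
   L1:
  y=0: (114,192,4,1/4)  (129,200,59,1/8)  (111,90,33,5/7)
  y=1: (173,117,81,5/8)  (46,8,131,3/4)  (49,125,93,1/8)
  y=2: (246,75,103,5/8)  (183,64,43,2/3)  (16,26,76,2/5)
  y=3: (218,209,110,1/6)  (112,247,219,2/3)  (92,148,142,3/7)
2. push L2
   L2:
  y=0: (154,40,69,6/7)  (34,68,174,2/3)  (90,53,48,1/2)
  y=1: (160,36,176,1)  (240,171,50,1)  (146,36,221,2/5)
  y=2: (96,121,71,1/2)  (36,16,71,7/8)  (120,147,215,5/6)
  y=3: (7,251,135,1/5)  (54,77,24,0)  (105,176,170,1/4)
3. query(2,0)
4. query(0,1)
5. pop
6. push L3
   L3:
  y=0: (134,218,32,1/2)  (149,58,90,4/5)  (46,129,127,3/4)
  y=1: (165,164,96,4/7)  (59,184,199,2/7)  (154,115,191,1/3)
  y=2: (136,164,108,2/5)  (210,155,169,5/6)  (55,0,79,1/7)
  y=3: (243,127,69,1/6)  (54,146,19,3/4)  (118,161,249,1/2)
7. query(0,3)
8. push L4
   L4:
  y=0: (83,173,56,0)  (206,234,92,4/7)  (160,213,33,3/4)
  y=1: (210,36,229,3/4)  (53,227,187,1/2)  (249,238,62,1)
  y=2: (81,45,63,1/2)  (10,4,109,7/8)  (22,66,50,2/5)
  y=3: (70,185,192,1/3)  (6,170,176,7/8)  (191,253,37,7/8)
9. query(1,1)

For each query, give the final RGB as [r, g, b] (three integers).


(2,0) stack=L1,L2; from [0,0,0]:
+L1 (α=5/7) → [555/7, 450/7, 165/7]
+L2 (α=1/2) → [1185/14, 821/14, 501/14]
rounded: [85, 59, 36]

(0,1) stack=L1,L2; from [0,0,0]:
L1 α=5/8: [865/8, 585/8, 405/8]
L2 α=1: [160, 36, 176]
rounded: [160, 36, 176]

at x=0,y=3 over L1,L3:
after L1 α=1/6: [109/3, 209/6, 55/3]
after L3 α=1/6: [637/9, 1807/36, 241/9]
rounded: [71, 50, 27]

at x=1,y=1 over L1,L3,L4:
after L1 α=3/4: [69/2, 6, 393/4]
after L3 α=2/7: [83/2, 398/7, 3557/28]
after L4 α=1/2: [189/4, 1987/14, 8793/56]
rounded: [47, 142, 157]


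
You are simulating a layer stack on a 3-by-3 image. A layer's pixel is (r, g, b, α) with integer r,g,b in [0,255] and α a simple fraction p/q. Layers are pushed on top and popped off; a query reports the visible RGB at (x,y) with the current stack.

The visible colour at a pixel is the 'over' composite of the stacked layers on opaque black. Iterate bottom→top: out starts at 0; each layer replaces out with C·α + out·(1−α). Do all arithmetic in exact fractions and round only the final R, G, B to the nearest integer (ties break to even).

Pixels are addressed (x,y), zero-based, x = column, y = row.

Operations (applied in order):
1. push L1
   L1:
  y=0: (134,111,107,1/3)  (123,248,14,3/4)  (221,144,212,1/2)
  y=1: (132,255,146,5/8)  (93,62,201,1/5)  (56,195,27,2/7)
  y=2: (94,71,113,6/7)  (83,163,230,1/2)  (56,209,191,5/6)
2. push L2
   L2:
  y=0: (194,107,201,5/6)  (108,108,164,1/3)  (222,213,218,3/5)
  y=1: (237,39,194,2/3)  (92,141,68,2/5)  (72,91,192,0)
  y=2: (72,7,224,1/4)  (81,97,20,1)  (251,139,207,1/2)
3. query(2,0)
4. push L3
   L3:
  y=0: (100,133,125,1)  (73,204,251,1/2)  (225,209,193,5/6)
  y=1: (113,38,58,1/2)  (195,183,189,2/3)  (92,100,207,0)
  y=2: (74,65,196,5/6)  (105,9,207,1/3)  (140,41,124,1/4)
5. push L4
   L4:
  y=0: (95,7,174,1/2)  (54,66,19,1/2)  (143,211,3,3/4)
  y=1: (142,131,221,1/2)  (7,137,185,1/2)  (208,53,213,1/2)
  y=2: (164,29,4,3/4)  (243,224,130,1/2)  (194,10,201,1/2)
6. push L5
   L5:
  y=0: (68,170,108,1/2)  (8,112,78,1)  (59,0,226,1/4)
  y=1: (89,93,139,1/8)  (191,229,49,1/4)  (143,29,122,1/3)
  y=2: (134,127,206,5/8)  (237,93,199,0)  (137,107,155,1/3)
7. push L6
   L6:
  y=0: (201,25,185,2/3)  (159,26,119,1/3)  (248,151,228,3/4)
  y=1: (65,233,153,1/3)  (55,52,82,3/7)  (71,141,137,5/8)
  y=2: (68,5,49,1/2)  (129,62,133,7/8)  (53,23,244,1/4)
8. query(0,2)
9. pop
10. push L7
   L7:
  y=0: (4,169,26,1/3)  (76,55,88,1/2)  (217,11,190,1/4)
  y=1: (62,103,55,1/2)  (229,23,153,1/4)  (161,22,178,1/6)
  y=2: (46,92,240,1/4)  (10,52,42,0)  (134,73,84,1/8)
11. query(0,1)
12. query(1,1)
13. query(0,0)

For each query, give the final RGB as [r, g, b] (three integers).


at x=2,y=0 over L1,L2:
after L1 α=1/2: [221/2, 72, 106]
after L2 α=3/5: [887/5, 783/5, 866/5]
rounded: [177, 157, 173]

query (0,2) [L1,L2,L3,L4,L5,L6] — begin 0,0,0
L1 α=6/7: [564/7, 426/7, 678/7]
L2 α=1/4: [549/7, 1327/28, 1801/14]
L3 α=5/6: [3139/42, 10427/168, 15521/84]
L4 α=3/4: [23803/168, 25043/672, 16529/336]
L5 α=5/8: [61323/448, 167283/1792, 131889/896]
L6 α=1/2: [91787/896, 176243/3584, 175793/1792]
rounded: [102, 49, 98]

(0,1) stack=L1,L2,L3,L4,L5,L7; from [0,0,0]:
+L1 (α=5/8) → [165/2, 1275/8, 365/4]
+L2 (α=2/3) → [371/2, 633/8, 639/4]
+L3 (α=1/2) → [597/4, 937/16, 871/8]
+L4 (α=1/2) → [1165/8, 3033/32, 2639/16]
+L5 (α=1/8) → [8867/64, 24207/256, 20697/128]
+L7 (α=1/2) → [12835/128, 50575/512, 27737/256]
rounded: [100, 99, 108]

(1,1) stack=L1,L2,L3,L4,L5,L7; from [0,0,0]:
L1 α=1/5: [93/5, 62/5, 201/5]
L2 α=2/5: [1199/25, 1596/25, 1283/25]
L3 α=2/3: [10949/75, 3582/25, 10733/75]
L4 α=1/2: [5737/75, 7007/50, 12304/75]
L5 α=1/4: [2628/25, 32471/200, 13529/100]
L7 α=1/4: [13609/100, 102013/800, 55887/400]
→ [136, 128, 140]

query (0,0) [L1,L2,L3,L4,L5,L7] — begin 0,0,0
+L1 (α=1/3) → [134/3, 37, 107/3]
+L2 (α=5/6) → [1522/9, 286/3, 1561/9]
+L3 (α=1) → [100, 133, 125]
+L4 (α=1/2) → [195/2, 70, 299/2]
+L5 (α=1/2) → [331/4, 120, 515/4]
+L7 (α=1/3) → [113/2, 409/3, 189/2]
rounded: [56, 136, 94]


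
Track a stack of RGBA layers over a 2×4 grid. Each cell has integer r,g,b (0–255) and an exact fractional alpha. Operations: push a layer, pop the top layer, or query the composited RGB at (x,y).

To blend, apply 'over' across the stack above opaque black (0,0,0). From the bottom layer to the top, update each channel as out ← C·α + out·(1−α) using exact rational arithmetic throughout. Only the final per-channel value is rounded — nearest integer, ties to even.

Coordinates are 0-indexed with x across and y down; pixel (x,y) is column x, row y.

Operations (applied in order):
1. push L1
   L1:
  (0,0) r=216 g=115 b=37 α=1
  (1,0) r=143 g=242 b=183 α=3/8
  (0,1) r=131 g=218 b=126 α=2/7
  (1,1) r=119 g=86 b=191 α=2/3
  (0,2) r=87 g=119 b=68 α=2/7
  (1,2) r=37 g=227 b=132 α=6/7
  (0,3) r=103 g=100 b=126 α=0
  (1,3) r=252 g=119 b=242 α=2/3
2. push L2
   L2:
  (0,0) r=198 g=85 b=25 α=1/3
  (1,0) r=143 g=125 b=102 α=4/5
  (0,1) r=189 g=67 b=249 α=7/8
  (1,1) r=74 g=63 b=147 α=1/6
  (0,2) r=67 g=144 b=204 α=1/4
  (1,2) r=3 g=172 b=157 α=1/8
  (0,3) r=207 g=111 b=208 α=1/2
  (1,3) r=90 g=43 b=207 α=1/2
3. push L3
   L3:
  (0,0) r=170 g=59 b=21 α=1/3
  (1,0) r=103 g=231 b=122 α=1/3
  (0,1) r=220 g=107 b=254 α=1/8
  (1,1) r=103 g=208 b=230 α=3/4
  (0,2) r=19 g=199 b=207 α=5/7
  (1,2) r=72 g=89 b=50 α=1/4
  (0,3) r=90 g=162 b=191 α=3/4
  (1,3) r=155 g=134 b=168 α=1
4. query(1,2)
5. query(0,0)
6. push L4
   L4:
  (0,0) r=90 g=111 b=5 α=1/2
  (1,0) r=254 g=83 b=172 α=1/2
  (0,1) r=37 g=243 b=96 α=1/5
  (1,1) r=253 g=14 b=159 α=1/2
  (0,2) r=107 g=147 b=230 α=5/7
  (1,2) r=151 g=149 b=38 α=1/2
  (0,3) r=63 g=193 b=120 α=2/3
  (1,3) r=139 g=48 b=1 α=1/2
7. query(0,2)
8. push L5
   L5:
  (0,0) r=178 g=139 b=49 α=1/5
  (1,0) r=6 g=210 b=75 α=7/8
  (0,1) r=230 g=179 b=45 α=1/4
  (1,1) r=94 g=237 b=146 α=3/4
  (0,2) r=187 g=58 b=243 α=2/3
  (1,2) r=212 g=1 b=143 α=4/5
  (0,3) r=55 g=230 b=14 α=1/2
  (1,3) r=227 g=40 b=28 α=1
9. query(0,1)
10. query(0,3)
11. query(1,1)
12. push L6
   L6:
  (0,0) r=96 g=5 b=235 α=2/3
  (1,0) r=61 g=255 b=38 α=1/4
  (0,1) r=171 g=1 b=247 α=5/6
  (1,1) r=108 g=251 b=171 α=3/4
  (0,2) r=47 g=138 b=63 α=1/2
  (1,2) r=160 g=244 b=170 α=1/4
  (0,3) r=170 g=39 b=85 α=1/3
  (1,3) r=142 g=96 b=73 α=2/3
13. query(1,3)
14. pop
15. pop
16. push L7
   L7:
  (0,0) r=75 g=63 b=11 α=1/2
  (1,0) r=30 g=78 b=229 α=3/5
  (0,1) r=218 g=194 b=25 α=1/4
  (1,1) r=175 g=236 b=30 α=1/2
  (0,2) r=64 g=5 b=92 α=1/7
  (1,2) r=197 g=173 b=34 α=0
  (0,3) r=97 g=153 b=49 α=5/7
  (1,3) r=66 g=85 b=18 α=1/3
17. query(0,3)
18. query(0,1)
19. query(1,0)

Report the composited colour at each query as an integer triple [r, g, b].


query (1,2) [L1,L2,L3] — begin 0,0,0
+L1 (α=6/7) → [222/7, 1362/7, 792/7]
+L2 (α=1/8) → [225/8, 767/4, 949/8]
+L3 (α=1/4) → [1251/32, 2657/16, 3247/32]
= [39, 166, 101]

query (0,0) [L1,L2,L3] — begin 0,0,0
L1 α=1: [216, 115, 37]
L2 α=1/3: [210, 105, 33]
L3 α=1/3: [590/3, 269/3, 29]
= [197, 90, 29]

query (0,2) [L1,L2,L3,L4] — begin 0,0,0
after L1 α=2/7: [174/7, 34, 136/7]
after L2 α=1/4: [991/28, 123/2, 459/7]
after L3 α=5/7: [2321/98, 1118/7, 8163/49]
after L4 α=5/7: [28536/343, 7381/49, 72676/343]
→ [83, 151, 212]

query (0,1) [L1,L2,L3,L4,L5] — begin 0,0,0
after L1 α=2/7: [262/7, 436/7, 36]
after L2 α=7/8: [9523/56, 3719/56, 1779/8]
after L3 α=1/8: [11283/64, 4575/64, 14485/64]
after L4 α=1/5: [2375/16, 8463/80, 16021/80]
after L5 α=1/4: [10805/64, 39709/320, 51663/320]
→ [169, 124, 161]

at x=0,y=3 over L1,L2,L3,L4,L5:
after L1 α=0: [0, 0, 0]
after L2 α=1/2: [207/2, 111/2, 104]
after L3 α=3/4: [747/8, 1083/8, 677/4]
after L4 α=2/3: [585/8, 4171/24, 1637/12]
after L5 α=1/2: [1025/16, 9691/48, 1805/24]
= [64, 202, 75]

(1,1) stack=L1,L2,L3,L4,L5; from [0,0,0]:
L1 α=2/3: [238/3, 172/3, 382/3]
L2 α=1/6: [706/9, 1049/18, 2351/18]
L3 α=3/4: [3487/36, 12281/72, 14771/72]
L4 α=1/2: [12595/72, 13289/144, 26219/144]
L5 α=3/4: [32899/288, 115673/576, 89291/576]
→ [114, 201, 155]

(1,3) stack=L1,L2,L3,L4,L5,L6; from [0,0,0]:
+L1 (α=2/3) → [168, 238/3, 484/3]
+L2 (α=1/2) → [129, 367/6, 1105/6]
+L3 (α=1) → [155, 134, 168]
+L4 (α=1/2) → [147, 91, 169/2]
+L5 (α=1) → [227, 40, 28]
+L6 (α=2/3) → [511/3, 232/3, 58]
= [170, 77, 58]

(0,3) stack=L1,L2,L3,L4,L7; from [0,0,0]:
+L1 (α=0) → [0, 0, 0]
+L2 (α=1/2) → [207/2, 111/2, 104]
+L3 (α=3/4) → [747/8, 1083/8, 677/4]
+L4 (α=2/3) → [585/8, 4171/24, 1637/12]
+L7 (α=5/7) → [2525/28, 13351/84, 3107/42]
rounded: [90, 159, 74]

(0,1) stack=L1,L2,L3,L4,L7; from [0,0,0]:
L1 α=2/7: [262/7, 436/7, 36]
L2 α=7/8: [9523/56, 3719/56, 1779/8]
L3 α=1/8: [11283/64, 4575/64, 14485/64]
L4 α=1/5: [2375/16, 8463/80, 16021/80]
L7 α=1/4: [10613/64, 40909/320, 50063/320]
= [166, 128, 156]

(1,0) stack=L1,L2,L3,L4,L7; from [0,0,0]:
+L1 (α=3/8) → [429/8, 363/4, 549/8]
+L2 (α=4/5) → [1001/8, 2363/20, 3813/40]
+L3 (α=1/3) → [471/4, 4673/30, 6253/60]
+L4 (α=1/2) → [1487/8, 7163/60, 16573/120]
+L7 (α=3/5) → [1847/20, 14183/150, 57793/300]
= [92, 95, 193]


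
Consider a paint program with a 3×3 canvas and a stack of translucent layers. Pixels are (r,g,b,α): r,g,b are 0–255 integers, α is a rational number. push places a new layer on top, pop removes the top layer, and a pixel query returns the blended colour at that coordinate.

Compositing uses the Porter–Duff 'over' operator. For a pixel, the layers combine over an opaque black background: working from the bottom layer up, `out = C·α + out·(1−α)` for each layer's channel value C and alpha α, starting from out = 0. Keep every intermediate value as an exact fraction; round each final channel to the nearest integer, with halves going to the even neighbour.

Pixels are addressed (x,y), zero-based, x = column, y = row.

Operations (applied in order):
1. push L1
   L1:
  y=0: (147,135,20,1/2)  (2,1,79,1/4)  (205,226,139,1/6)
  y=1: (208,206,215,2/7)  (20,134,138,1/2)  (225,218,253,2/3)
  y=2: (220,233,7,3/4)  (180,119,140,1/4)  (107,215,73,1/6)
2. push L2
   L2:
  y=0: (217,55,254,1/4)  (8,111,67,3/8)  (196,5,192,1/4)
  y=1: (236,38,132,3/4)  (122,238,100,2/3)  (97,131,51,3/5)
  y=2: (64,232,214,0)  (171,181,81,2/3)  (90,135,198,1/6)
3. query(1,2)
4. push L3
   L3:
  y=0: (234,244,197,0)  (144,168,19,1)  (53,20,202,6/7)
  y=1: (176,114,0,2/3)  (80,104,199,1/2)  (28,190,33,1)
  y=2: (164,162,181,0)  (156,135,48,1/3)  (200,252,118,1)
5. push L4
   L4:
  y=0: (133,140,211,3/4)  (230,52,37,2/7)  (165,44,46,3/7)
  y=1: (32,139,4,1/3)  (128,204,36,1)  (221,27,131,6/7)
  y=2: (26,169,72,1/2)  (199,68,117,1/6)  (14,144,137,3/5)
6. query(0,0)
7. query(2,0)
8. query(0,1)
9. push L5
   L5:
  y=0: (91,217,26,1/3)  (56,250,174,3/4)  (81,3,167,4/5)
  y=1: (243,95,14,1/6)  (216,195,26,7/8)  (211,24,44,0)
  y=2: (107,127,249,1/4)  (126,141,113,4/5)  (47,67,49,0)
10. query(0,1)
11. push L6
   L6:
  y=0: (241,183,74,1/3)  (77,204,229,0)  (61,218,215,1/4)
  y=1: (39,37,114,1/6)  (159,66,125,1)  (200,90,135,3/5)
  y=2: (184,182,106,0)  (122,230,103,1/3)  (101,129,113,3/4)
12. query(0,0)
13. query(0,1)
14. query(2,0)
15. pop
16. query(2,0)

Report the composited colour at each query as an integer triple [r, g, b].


at x=1,y=2 over L1,L2:
after L1 α=1/4: [45, 119/4, 35]
after L2 α=2/3: [129, 1567/12, 197/3]
rounded: [129, 131, 66]

at x=0,y=0 over L1,L2,L3,L4:
+L1 (α=1/2) → [147/2, 135/2, 10]
+L2 (α=1/4) → [875/8, 515/8, 71]
+L3 (α=0) → [875/8, 515/8, 71]
+L4 (α=3/4) → [4067/32, 3875/32, 176]
= [127, 121, 176]

at x=2,y=0 over L1,L2,L3,L4:
L1 α=1/6: [205/6, 113/3, 139/6]
L2 α=1/4: [597/8, 59/2, 523/8]
L3 α=6/7: [3141/56, 299/14, 10219/56]
L4 α=3/7: [10071/98, 1522/49, 12151/98]
rounded: [103, 31, 124]

(0,1) stack=L1,L2,L3,L4; from [0,0,0]:
+L1 (α=2/7) → [416/7, 412/7, 430/7]
+L2 (α=3/4) → [1343/7, 605/14, 1601/14]
+L3 (α=2/3) → [1269/7, 3797/42, 1601/42]
+L4 (α=1/3) → [2762/21, 6716/63, 1685/63]
= [132, 107, 27]

query (0,1) [L1,L2,L3,L4,L5] — begin 0,0,0
L1 α=2/7: [416/7, 412/7, 430/7]
L2 α=3/4: [1343/7, 605/14, 1601/14]
L3 α=2/3: [1269/7, 3797/42, 1601/42]
L4 α=1/3: [2762/21, 6716/63, 1685/63]
L5 α=1/6: [18913/126, 39565/378, 9307/378]
→ [150, 105, 25]

(0,0) stack=L1,L2,L3,L4,L5,L6; from [0,0,0]:
L1 α=1/2: [147/2, 135/2, 10]
L2 α=1/4: [875/8, 515/8, 71]
L3 α=0: [875/8, 515/8, 71]
L4 α=3/4: [4067/32, 3875/32, 176]
L5 α=1/3: [1841/16, 2449/16, 126]
L6 α=1/3: [3769/24, 3913/24, 326/3]
rounded: [157, 163, 109]

(0,1) stack=L1,L2,L3,L4,L5,L6; from [0,0,0]:
L1 α=2/7: [416/7, 412/7, 430/7]
L2 α=3/4: [1343/7, 605/14, 1601/14]
L3 α=2/3: [1269/7, 3797/42, 1601/42]
L4 α=1/3: [2762/21, 6716/63, 1685/63]
L5 α=1/6: [18913/126, 39565/378, 9307/378]
L6 α=1/6: [99479/756, 211811/2268, 89627/2268]
→ [132, 93, 40]

query (2,0) [L1,L2,L3,L4,L5,L6] — begin 0,0,0
after L1 α=1/6: [205/6, 113/3, 139/6]
after L2 α=1/4: [597/8, 59/2, 523/8]
after L3 α=6/7: [3141/56, 299/14, 10219/56]
after L4 α=3/7: [10071/98, 1522/49, 12151/98]
after L5 α=4/5: [41823/490, 422/49, 15523/98]
after L6 α=1/4: [155359/1960, 2987/49, 67639/392]
= [79, 61, 173]

query (2,0) [L1,L2,L3,L4,L5] — begin 0,0,0
+L1 (α=1/6) → [205/6, 113/3, 139/6]
+L2 (α=1/4) → [597/8, 59/2, 523/8]
+L3 (α=6/7) → [3141/56, 299/14, 10219/56]
+L4 (α=3/7) → [10071/98, 1522/49, 12151/98]
+L5 (α=4/5) → [41823/490, 422/49, 15523/98]
rounded: [85, 9, 158]
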